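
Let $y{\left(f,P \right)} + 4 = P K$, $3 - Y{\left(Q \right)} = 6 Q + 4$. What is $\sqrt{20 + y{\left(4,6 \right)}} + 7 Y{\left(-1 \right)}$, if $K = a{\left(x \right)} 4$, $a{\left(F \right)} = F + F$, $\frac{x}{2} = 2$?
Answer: $35 + 4 \sqrt{13} \approx 49.422$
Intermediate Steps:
$x = 4$ ($x = 2 \cdot 2 = 4$)
$a{\left(F \right)} = 2 F$
$K = 32$ ($K = 2 \cdot 4 \cdot 4 = 8 \cdot 4 = 32$)
$Y{\left(Q \right)} = -1 - 6 Q$ ($Y{\left(Q \right)} = 3 - \left(6 Q + 4\right) = 3 - \left(4 + 6 Q\right) = -1 - 6 Q$)
$y{\left(f,P \right)} = -4 + 32 P$ ($y{\left(f,P \right)} = -4 + P 32 = -4 + 32 P$)
$\sqrt{20 + y{\left(4,6 \right)}} + 7 Y{\left(-1 \right)} = \sqrt{20 + \left(-4 + 32 \cdot 6\right)} + 7 \left(-1 - -6\right) = \sqrt{20 + \left(-4 + 192\right)} + 7 \left(-1 + 6\right) = \sqrt{20 + 188} + 7 \cdot 5 = \sqrt{208} + 35 = 4 \sqrt{13} + 35 = 35 + 4 \sqrt{13}$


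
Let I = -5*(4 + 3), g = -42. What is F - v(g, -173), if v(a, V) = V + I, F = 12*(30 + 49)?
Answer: 1156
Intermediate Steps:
F = 948 (F = 12*79 = 948)
I = -35 (I = -5*7 = -35)
v(a, V) = -35 + V (v(a, V) = V - 35 = -35 + V)
F - v(g, -173) = 948 - (-35 - 173) = 948 - 1*(-208) = 948 + 208 = 1156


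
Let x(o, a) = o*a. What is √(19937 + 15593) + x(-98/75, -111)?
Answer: 3626/25 + √35530 ≈ 333.53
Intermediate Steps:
x(o, a) = a*o
√(19937 + 15593) + x(-98/75, -111) = √(19937 + 15593) - (-10878)/75 = √35530 - (-10878)/75 = √35530 - 111*(-98/75) = √35530 + 3626/25 = 3626/25 + √35530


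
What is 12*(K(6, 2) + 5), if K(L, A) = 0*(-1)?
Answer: 60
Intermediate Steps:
K(L, A) = 0
12*(K(6, 2) + 5) = 12*(0 + 5) = 12*5 = 60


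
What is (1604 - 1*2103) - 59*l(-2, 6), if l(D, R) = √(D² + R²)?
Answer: -499 - 118*√10 ≈ -872.15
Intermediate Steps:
(1604 - 1*2103) - 59*l(-2, 6) = (1604 - 1*2103) - 59*√((-2)² + 6²) = (1604 - 2103) - 59*√(4 + 36) = -499 - 59*√40 = -499 - 59*2*√10 = -499 - 118*√10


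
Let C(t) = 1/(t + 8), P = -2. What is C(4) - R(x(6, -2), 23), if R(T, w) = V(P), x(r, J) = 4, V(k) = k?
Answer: 25/12 ≈ 2.0833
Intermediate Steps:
R(T, w) = -2
C(t) = 1/(8 + t)
C(4) - R(x(6, -2), 23) = 1/(8 + 4) - 1*(-2) = 1/12 + 2 = 25/12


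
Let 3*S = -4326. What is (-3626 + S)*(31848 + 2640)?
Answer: -174785184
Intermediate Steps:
S = -1442 (S = (1/3)*(-4326) = -1442)
(-3626 + S)*(31848 + 2640) = (-3626 - 1442)*(31848 + 2640) = -5068*34488 = -174785184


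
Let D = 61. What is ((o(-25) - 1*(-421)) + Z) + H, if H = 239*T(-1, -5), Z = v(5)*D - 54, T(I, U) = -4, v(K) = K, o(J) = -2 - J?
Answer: -261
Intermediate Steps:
Z = 251 (Z = 5*61 - 54 = 305 - 54 = 251)
H = -956 (H = 239*(-4) = -956)
((o(-25) - 1*(-421)) + Z) + H = (((-2 - 1*(-25)) - 1*(-421)) + 251) - 956 = (((-2 + 25) + 421) + 251) - 956 = ((23 + 421) + 251) - 956 = (444 + 251) - 956 = 695 - 956 = -261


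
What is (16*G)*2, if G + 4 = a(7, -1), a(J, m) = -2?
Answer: -192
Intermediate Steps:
G = -6 (G = -4 - 2 = -6)
(16*G)*2 = (16*(-6))*2 = -96*2 = -192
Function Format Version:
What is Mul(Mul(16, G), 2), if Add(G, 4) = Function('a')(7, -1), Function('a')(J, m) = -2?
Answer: -192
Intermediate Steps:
G = -6 (G = Add(-4, -2) = -6)
Mul(Mul(16, G), 2) = Mul(Mul(16, -6), 2) = Mul(-96, 2) = -192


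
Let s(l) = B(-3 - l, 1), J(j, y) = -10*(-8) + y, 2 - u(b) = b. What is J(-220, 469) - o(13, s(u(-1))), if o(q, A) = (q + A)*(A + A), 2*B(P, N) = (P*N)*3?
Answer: 621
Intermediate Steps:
u(b) = 2 - b
J(j, y) = 80 + y
B(P, N) = 3*N*P/2 (B(P, N) = ((P*N)*3)/2 = ((N*P)*3)/2 = (3*N*P)/2 = 3*N*P/2)
s(l) = -9/2 - 3*l/2 (s(l) = (3/2)*1*(-3 - l) = -9/2 - 3*l/2)
o(q, A) = 2*A*(A + q) (o(q, A) = (A + q)*(2*A) = 2*A*(A + q))
J(-220, 469) - o(13, s(u(-1))) = (80 + 469) - 2*(-9/2 - 3*(2 - 1*(-1))/2)*((-9/2 - 3*(2 - 1*(-1))/2) + 13) = 549 - 2*(-9/2 - 3*(2 + 1)/2)*((-9/2 - 3*(2 + 1)/2) + 13) = 549 - 2*(-9/2 - 3/2*3)*((-9/2 - 3/2*3) + 13) = 549 - 2*(-9/2 - 9/2)*((-9/2 - 9/2) + 13) = 549 - 2*(-9)*(-9 + 13) = 549 - 2*(-9)*4 = 549 - 1*(-72) = 549 + 72 = 621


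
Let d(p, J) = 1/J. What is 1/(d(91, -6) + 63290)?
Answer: 6/379739 ≈ 1.5800e-5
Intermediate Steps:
1/(d(91, -6) + 63290) = 1/(1/(-6) + 63290) = 1/(-⅙ + 63290) = 1/(379739/6) = 6/379739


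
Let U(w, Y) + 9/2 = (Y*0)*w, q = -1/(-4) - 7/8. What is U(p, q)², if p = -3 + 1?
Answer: 81/4 ≈ 20.250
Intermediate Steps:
q = -5/8 (q = -1*(-¼) - 7*⅛ = ¼ - 7/8 = -5/8 ≈ -0.62500)
p = -2
U(w, Y) = -9/2 (U(w, Y) = -9/2 + (Y*0)*w = -9/2 + 0*w = -9/2 + 0 = -9/2)
U(p, q)² = (-9/2)² = 81/4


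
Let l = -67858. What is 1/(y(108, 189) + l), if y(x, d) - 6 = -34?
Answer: -1/67886 ≈ -1.4731e-5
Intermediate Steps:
y(x, d) = -28 (y(x, d) = 6 - 34 = -28)
1/(y(108, 189) + l) = 1/(-28 - 67858) = 1/(-67886) = -1/67886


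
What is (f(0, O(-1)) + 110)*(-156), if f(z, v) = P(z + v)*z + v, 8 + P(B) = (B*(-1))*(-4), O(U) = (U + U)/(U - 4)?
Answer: -86112/5 ≈ -17222.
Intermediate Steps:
O(U) = 2*U/(-4 + U) (O(U) = (2*U)/(-4 + U) = 2*U/(-4 + U))
P(B) = -8 + 4*B (P(B) = -8 + (B*(-1))*(-4) = -8 - B*(-4) = -8 + 4*B)
f(z, v) = v + z*(-8 + 4*v + 4*z) (f(z, v) = (-8 + 4*(z + v))*z + v = (-8 + 4*(v + z))*z + v = (-8 + (4*v + 4*z))*z + v = (-8 + 4*v + 4*z)*z + v = z*(-8 + 4*v + 4*z) + v = v + z*(-8 + 4*v + 4*z))
(f(0, O(-1)) + 110)*(-156) = ((2*(-1)/(-4 - 1) + 4*0*(-2 + 2*(-1)/(-4 - 1) + 0)) + 110)*(-156) = ((2*(-1)/(-5) + 4*0*(-2 + 2*(-1)/(-5) + 0)) + 110)*(-156) = ((2*(-1)*(-⅕) + 4*0*(-2 + 2*(-1)*(-⅕) + 0)) + 110)*(-156) = ((⅖ + 4*0*(-2 + ⅖ + 0)) + 110)*(-156) = ((⅖ + 4*0*(-8/5)) + 110)*(-156) = ((⅖ + 0) + 110)*(-156) = (⅖ + 110)*(-156) = (552/5)*(-156) = -86112/5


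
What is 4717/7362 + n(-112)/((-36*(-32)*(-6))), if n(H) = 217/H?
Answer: 28993927/45232128 ≈ 0.64100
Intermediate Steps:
4717/7362 + n(-112)/((-36*(-32)*(-6))) = 4717/7362 + (217/(-112))/((-36*(-32)*(-6))) = 4717*(1/7362) + (217*(-1/112))/((1152*(-6))) = 4717/7362 - 31/16/(-6912) = 4717/7362 - 31/16*(-1/6912) = 4717/7362 + 31/110592 = 28993927/45232128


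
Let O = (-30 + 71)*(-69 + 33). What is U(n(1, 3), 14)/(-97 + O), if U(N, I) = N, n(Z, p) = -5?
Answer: 5/1573 ≈ 0.0031786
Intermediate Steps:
O = -1476 (O = 41*(-36) = -1476)
U(n(1, 3), 14)/(-97 + O) = -5/(-97 - 1476) = -5/(-1573) = -5*(-1/1573) = 5/1573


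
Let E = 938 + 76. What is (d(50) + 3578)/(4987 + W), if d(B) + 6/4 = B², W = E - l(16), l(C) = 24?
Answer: 12153/11954 ≈ 1.0166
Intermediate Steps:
E = 1014
W = 990 (W = 1014 - 1*24 = 1014 - 24 = 990)
d(B) = -3/2 + B²
(d(50) + 3578)/(4987 + W) = ((-3/2 + 50²) + 3578)/(4987 + 990) = ((-3/2 + 2500) + 3578)/5977 = (4997/2 + 3578)*(1/5977) = (12153/2)*(1/5977) = 12153/11954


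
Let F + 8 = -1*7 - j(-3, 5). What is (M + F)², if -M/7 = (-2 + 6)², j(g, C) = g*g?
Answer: 18496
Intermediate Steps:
j(g, C) = g²
F = -24 (F = -8 + (-1*7 - 1*(-3)²) = -8 + (-7 - 1*9) = -8 + (-7 - 9) = -8 - 16 = -24)
M = -112 (M = -7*(-2 + 6)² = -7*4² = -7*16 = -112)
(M + F)² = (-112 - 24)² = (-136)² = 18496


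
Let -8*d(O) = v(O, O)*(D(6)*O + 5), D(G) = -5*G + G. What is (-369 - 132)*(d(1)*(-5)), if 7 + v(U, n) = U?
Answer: -142785/4 ≈ -35696.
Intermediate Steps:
v(U, n) = -7 + U
D(G) = -4*G
d(O) = -(-7 + O)*(5 - 24*O)/8 (d(O) = -(-7 + O)*((-4*6)*O + 5)/8 = -(-7 + O)*(-24*O + 5)/8 = -(-7 + O)*(5 - 24*O)/8)
(-369 - 132)*(d(1)*(-5)) = (-369 - 132)*(((-7 + 1)*(-5 + 24*1)/8)*(-5)) = -501*(⅛)*(-6)*(-5 + 24)*(-5) = -501*(⅛)*(-6)*19*(-5) = -(-28557)*(-5)/4 = -501*285/4 = -142785/4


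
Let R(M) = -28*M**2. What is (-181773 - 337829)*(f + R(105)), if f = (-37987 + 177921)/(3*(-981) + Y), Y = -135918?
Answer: 601987433796964/3753 ≈ 1.6040e+11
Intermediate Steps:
f = -3782/3753 (f = (-37987 + 177921)/(3*(-981) - 135918) = 139934/(-2943 - 135918) = 139934/(-138861) = 139934*(-1/138861) = -3782/3753 ≈ -1.0077)
(-181773 - 337829)*(f + R(105)) = (-181773 - 337829)*(-3782/3753 - 28*105**2) = -519602*(-3782/3753 - 28*11025) = -519602*(-3782/3753 - 308700) = -519602*(-1158554882/3753) = 601987433796964/3753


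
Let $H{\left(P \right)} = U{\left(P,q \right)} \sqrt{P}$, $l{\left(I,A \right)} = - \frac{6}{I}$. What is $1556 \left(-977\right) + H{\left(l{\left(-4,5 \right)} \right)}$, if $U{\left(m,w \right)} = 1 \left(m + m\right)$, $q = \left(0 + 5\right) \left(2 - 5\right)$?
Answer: $-1520212 + \frac{3 \sqrt{6}}{2} \approx -1.5202 \cdot 10^{6}$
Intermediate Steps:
$q = -15$ ($q = 5 \left(-3\right) = -15$)
$U{\left(m,w \right)} = 2 m$ ($U{\left(m,w \right)} = 1 \cdot 2 m = 2 m$)
$H{\left(P \right)} = 2 P^{\frac{3}{2}}$ ($H{\left(P \right)} = 2 P \sqrt{P} = 2 P^{\frac{3}{2}}$)
$1556 \left(-977\right) + H{\left(l{\left(-4,5 \right)} \right)} = 1556 \left(-977\right) + 2 \left(- \frac{6}{-4}\right)^{\frac{3}{2}} = -1520212 + 2 \left(\left(-6\right) \left(- \frac{1}{4}\right)\right)^{\frac{3}{2}} = -1520212 + 2 \left(\frac{3}{2}\right)^{\frac{3}{2}} = -1520212 + 2 \frac{3 \sqrt{6}}{4} = -1520212 + \frac{3 \sqrt{6}}{2}$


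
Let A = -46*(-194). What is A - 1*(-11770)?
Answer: 20694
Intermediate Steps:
A = 8924
A - 1*(-11770) = 8924 - 1*(-11770) = 8924 + 11770 = 20694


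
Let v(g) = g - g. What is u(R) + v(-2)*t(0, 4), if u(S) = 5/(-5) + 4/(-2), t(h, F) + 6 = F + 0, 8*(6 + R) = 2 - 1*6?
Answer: -3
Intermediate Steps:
R = -13/2 (R = -6 + (2 - 1*6)/8 = -6 + (2 - 6)/8 = -6 + (1/8)*(-4) = -6 - 1/2 = -13/2 ≈ -6.5000)
v(g) = 0
t(h, F) = -6 + F (t(h, F) = -6 + (F + 0) = -6 + F)
u(S) = -3 (u(S) = 5*(-1/5) + 4*(-1/2) = -1 - 2 = -3)
u(R) + v(-2)*t(0, 4) = -3 + 0*(-6 + 4) = -3 + 0*(-2) = -3 + 0 = -3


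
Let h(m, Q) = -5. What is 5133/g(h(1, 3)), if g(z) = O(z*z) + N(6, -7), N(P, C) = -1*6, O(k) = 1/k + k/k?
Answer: -128325/124 ≈ -1034.9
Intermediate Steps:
O(k) = 1 + 1/k (O(k) = 1/k + 1 = 1 + 1/k)
N(P, C) = -6
g(z) = -6 + (1 + z²)/z² (g(z) = (1 + z*z)/((z*z)) - 6 = (1 + z²)/(z²) - 6 = (1 + z²)/z² - 6 = -6 + (1 + z²)/z²)
5133/g(h(1, 3)) = 5133/(-5 + (-5)⁻²) = 5133/(-5 + 1/25) = 5133/(-124/25) = 5133*(-25/124) = -128325/124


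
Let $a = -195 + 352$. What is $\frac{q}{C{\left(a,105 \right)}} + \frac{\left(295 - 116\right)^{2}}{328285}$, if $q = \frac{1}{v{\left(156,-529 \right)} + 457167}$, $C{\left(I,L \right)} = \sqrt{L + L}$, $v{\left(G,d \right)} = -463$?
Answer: $\frac{32041}{328285} + \frac{\sqrt{210}}{95907840} \approx 0.097601$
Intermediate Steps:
$a = 157$
$C{\left(I,L \right)} = \sqrt{2} \sqrt{L}$ ($C{\left(I,L \right)} = \sqrt{2 L} = \sqrt{2} \sqrt{L}$)
$q = \frac{1}{456704}$ ($q = \frac{1}{-463 + 457167} = \frac{1}{456704} \approx 2.1896 \cdot 10^{-6}$)
$\frac{q}{C{\left(a,105 \right)}} + \frac{\left(295 - 116\right)^{2}}{328285} = \frac{1}{456704 \sqrt{2} \sqrt{105}} + \frac{\left(295 - 116\right)^{2}}{328285} = \frac{1}{456704 \sqrt{210}} + 179^{2} \cdot \frac{1}{328285} = \frac{\frac{1}{210} \sqrt{210}}{456704} + 32041 \cdot \frac{1}{328285} = \frac{\sqrt{210}}{95907840} + \frac{32041}{328285} = \frac{32041}{328285} + \frac{\sqrt{210}}{95907840}$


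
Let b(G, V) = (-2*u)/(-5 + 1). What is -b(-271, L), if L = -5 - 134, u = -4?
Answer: 2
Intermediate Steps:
L = -139
b(G, V) = -2 (b(G, V) = (-2*(-4))/(-5 + 1) = 8/(-4) = 8*(-¼) = -2)
-b(-271, L) = -1*(-2) = 2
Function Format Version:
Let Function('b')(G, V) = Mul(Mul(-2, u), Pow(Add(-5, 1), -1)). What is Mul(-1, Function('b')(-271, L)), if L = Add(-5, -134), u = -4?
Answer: 2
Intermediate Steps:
L = -139
Function('b')(G, V) = -2 (Function('b')(G, V) = Mul(Mul(-2, -4), Pow(Add(-5, 1), -1)) = Mul(8, Pow(-4, -1)) = Mul(8, Rational(-1, 4)) = -2)
Mul(-1, Function('b')(-271, L)) = Mul(-1, -2) = 2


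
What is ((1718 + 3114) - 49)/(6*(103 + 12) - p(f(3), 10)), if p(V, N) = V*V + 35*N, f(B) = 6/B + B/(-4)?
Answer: 76528/5415 ≈ 14.133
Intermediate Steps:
f(B) = 6/B - B/4 (f(B) = 6/B + B*(-¼) = 6/B - B/4)
p(V, N) = V² + 35*N
((1718 + 3114) - 49)/(6*(103 + 12) - p(f(3), 10)) = ((1718 + 3114) - 49)/(6*(103 + 12) - ((6/3 - ¼*3)² + 35*10)) = (4832 - 49)/(6*115 - ((6*(⅓) - ¾)² + 350)) = 4783/(690 - ((2 - ¾)² + 350)) = 4783/(690 - ((5/4)² + 350)) = 4783/(690 - (25/16 + 350)) = 4783/(690 - 1*5625/16) = 4783/(690 - 5625/16) = 4783/(5415/16) = 4783*(16/5415) = 76528/5415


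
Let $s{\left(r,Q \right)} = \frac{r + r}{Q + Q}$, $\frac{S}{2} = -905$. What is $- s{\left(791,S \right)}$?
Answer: $\frac{791}{1810} \approx 0.43702$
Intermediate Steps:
$S = -1810$ ($S = 2 \left(-905\right) = -1810$)
$s{\left(r,Q \right)} = \frac{r}{Q}$ ($s{\left(r,Q \right)} = \frac{2 r}{2 Q} = 2 r \frac{1}{2 Q} = \frac{r}{Q}$)
$- s{\left(791,S \right)} = - \frac{791}{-1810} = - \frac{791 \left(-1\right)}{1810} = \left(-1\right) \left(- \frac{791}{1810}\right) = \frac{791}{1810}$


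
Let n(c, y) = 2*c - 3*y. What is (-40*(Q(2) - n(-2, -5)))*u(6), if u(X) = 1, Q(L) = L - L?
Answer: 440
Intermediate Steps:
Q(L) = 0
n(c, y) = -3*y + 2*c
(-40*(Q(2) - n(-2, -5)))*u(6) = -40*(0 - (-3*(-5) + 2*(-2)))*1 = -40*(0 - (15 - 4))*1 = -40*(0 - 1*11)*1 = -40*(0 - 11)*1 = -40*(-11)*1 = 440*1 = 440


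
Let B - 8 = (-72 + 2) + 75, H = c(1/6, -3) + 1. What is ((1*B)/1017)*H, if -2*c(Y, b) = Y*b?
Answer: 65/4068 ≈ 0.015978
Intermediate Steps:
c(Y, b) = -Y*b/2
H = 5/4 (H = -½*1/6*(-3) + 1 = -½*1*(⅙)*(-3) + 1 = -½*⅙*(-3) + 1 = ¼ + 1 = 5/4 ≈ 1.2500)
B = 13 (B = 8 + ((-72 + 2) + 75) = 8 + (-70 + 75) = 8 + 5 = 13)
((1*B)/1017)*H = ((1*13)/1017)*(5/4) = (13*(1/1017))*(5/4) = (13/1017)*(5/4) = 65/4068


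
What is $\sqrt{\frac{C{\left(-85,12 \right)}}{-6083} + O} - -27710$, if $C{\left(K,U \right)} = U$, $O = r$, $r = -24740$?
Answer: $27710 + \frac{2 i \sqrt{228862886714}}{6083} \approx 27710.0 + 157.29 i$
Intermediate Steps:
$O = -24740$
$\sqrt{\frac{C{\left(-85,12 \right)}}{-6083} + O} - -27710 = \sqrt{\frac{12}{-6083} - 24740} - -27710 = \sqrt{12 \left(- \frac{1}{6083}\right) - 24740} + 27710 = \sqrt{- \frac{12}{6083} - 24740} + 27710 = \sqrt{- \frac{150493432}{6083}} + 27710 = \frac{2 i \sqrt{228862886714}}{6083} + 27710 = 27710 + \frac{2 i \sqrt{228862886714}}{6083}$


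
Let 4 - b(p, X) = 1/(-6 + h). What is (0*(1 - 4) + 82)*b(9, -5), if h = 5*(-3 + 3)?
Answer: 1025/3 ≈ 341.67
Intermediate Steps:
h = 0 (h = 5*0 = 0)
b(p, X) = 25/6 (b(p, X) = 4 - 1/(-6 + 0) = 4 - 1/(-6) = 4 - 1*(-⅙) = 4 + ⅙ = 25/6)
(0*(1 - 4) + 82)*b(9, -5) = (0*(1 - 4) + 82)*(25/6) = (0*(-3) + 82)*(25/6) = (0 + 82)*(25/6) = 82*(25/6) = 1025/3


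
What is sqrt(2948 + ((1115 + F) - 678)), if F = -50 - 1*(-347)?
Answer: sqrt(3682) ≈ 60.680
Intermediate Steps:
F = 297 (F = -50 + 347 = 297)
sqrt(2948 + ((1115 + F) - 678)) = sqrt(2948 + ((1115 + 297) - 678)) = sqrt(2948 + (1412 - 678)) = sqrt(2948 + 734) = sqrt(3682)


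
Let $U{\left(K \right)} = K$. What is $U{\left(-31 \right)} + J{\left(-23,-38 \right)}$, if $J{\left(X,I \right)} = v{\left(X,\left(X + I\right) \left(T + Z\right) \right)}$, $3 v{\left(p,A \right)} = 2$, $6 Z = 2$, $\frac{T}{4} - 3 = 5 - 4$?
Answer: $- \frac{91}{3} \approx -30.333$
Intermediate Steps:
$T = 16$ ($T = 12 + 4 \left(5 - 4\right) = 12 + 4 \cdot 1 = 12 + 4 = 16$)
$Z = \frac{1}{3}$ ($Z = \frac{1}{6} \cdot 2 = \frac{1}{3} \approx 0.33333$)
$v{\left(p,A \right)} = \frac{2}{3}$ ($v{\left(p,A \right)} = \frac{1}{3} \cdot 2 = \frac{2}{3}$)
$J{\left(X,I \right)} = \frac{2}{3}$
$U{\left(-31 \right)} + J{\left(-23,-38 \right)} = -31 + \frac{2}{3} = - \frac{91}{3}$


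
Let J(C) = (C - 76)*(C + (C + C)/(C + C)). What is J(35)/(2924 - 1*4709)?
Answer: 492/595 ≈ 0.82689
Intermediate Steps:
J(C) = (1 + C)*(-76 + C) (J(C) = (-76 + C)*(C + (2*C)/((2*C))) = (-76 + C)*(C + (2*C)*(1/(2*C))) = (-76 + C)*(C + 1) = (-76 + C)*(1 + C) = (1 + C)*(-76 + C))
J(35)/(2924 - 1*4709) = (-76 + 35² - 75*35)/(2924 - 1*4709) = (-76 + 1225 - 2625)/(2924 - 4709) = -1476/(-1785) = -1476*(-1/1785) = 492/595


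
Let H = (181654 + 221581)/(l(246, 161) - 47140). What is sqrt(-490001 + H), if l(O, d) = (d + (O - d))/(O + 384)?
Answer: I*sqrt(12004804932055327106)/4949659 ≈ 700.01*I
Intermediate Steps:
l(O, d) = O/(384 + O)
H = -42339675/4949659 (H = (181654 + 221581)/(246/(384 + 246) - 47140) = 403235/(246/630 - 47140) = 403235/(246*(1/630) - 47140) = 403235/(41/105 - 47140) = 403235/(-4949659/105) = 403235*(-105/4949659) = -42339675/4949659 ≈ -8.5541)
sqrt(-490001 + H) = sqrt(-490001 - 42339675/4949659) = sqrt(-2425380199334/4949659) = I*sqrt(12004804932055327106)/4949659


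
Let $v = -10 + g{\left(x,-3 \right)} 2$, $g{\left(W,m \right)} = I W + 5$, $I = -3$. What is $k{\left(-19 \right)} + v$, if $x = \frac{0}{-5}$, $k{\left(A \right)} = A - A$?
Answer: $0$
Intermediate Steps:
$k{\left(A \right)} = 0$
$x = 0$ ($x = 0 \left(- \frac{1}{5}\right) = 0$)
$g{\left(W,m \right)} = 5 - 3 W$ ($g{\left(W,m \right)} = - 3 W + 5 = 5 - 3 W$)
$v = 0$ ($v = -10 + \left(5 - 0\right) 2 = -10 + \left(5 + 0\right) 2 = -10 + 5 \cdot 2 = -10 + 10 = 0$)
$k{\left(-19 \right)} + v = 0 + 0 = 0$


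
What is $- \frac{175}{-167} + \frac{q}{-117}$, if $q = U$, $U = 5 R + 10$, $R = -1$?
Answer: $\frac{19640}{19539} \approx 1.0052$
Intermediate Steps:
$U = 5$ ($U = 5 \left(-1\right) + 10 = -5 + 10 = 5$)
$q = 5$
$- \frac{175}{-167} + \frac{q}{-117} = - \frac{175}{-167} + \frac{5}{-117} = \left(-175\right) \left(- \frac{1}{167}\right) + 5 \left(- \frac{1}{117}\right) = \frac{175}{167} - \frac{5}{117} = \frac{19640}{19539}$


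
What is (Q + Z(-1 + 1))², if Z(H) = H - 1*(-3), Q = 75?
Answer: 6084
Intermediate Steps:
Z(H) = 3 + H (Z(H) = H + 3 = 3 + H)
(Q + Z(-1 + 1))² = (75 + (3 + (-1 + 1)))² = (75 + (3 + 0))² = (75 + 3)² = 78² = 6084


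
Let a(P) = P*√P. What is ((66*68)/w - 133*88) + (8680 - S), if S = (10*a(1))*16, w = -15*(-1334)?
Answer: -10617892/3335 ≈ -3183.8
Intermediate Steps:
a(P) = P^(3/2)
w = 20010
S = 160 (S = (10*1^(3/2))*16 = (10*1)*16 = 10*16 = 160)
((66*68)/w - 133*88) + (8680 - S) = ((66*68)/20010 - 133*88) + (8680 - 1*160) = (4488*(1/20010) - 11704) + (8680 - 160) = (748/3335 - 11704) + 8520 = -39032092/3335 + 8520 = -10617892/3335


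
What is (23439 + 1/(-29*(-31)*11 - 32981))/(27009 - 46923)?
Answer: -541253387/459854088 ≈ -1.1770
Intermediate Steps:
(23439 + 1/(-29*(-31)*11 - 32981))/(27009 - 46923) = (23439 + 1/(899*11 - 32981))/(-19914) = (23439 + 1/(9889 - 32981))*(-1/19914) = (23439 + 1/(-23092))*(-1/19914) = (23439 - 1/23092)*(-1/19914) = (541253387/23092)*(-1/19914) = -541253387/459854088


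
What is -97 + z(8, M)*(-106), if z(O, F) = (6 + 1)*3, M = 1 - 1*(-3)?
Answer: -2323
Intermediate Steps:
M = 4 (M = 1 + 3 = 4)
z(O, F) = 21 (z(O, F) = 7*3 = 21)
-97 + z(8, M)*(-106) = -97 + 21*(-106) = -97 - 2226 = -2323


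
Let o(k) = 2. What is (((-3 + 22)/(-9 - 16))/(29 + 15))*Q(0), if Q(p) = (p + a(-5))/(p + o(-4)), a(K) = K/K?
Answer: -19/2200 ≈ -0.0086364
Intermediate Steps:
a(K) = 1
Q(p) = (1 + p)/(2 + p) (Q(p) = (p + 1)/(p + 2) = (1 + p)/(2 + p))
(((-3 + 22)/(-9 - 16))/(29 + 15))*Q(0) = (((-3 + 22)/(-9 - 16))/(29 + 15))*((1 + 0)/(2 + 0)) = ((19/(-25))/44)*(1/2) = ((19*(-1/25))/44)*((½)*1) = ((1/44)*(-19/25))*(½) = -19/1100*½ = -19/2200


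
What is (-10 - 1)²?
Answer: 121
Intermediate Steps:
(-10 - 1)² = (-11)² = 121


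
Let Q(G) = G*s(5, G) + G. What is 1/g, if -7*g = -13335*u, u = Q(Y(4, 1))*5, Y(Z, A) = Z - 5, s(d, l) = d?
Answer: -1/57150 ≈ -1.7498e-5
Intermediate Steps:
Y(Z, A) = -5 + Z
Q(G) = 6*G (Q(G) = G*5 + G = 5*G + G = 6*G)
u = -30 (u = (6*(-5 + 4))*5 = (6*(-1))*5 = -6*5 = -30)
g = -57150 (g = -(-1905)*(-30) = -⅐*400050 = -57150)
1/g = 1/(-57150) = -1/57150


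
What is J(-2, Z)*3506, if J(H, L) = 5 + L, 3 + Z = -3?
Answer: -3506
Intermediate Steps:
Z = -6 (Z = -3 - 3 = -6)
J(-2, Z)*3506 = (5 - 6)*3506 = -1*3506 = -3506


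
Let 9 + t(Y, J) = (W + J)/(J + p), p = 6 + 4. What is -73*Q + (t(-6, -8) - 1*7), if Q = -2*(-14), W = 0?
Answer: -2064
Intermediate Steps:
p = 10
Q = 28
t(Y, J) = -9 + J/(10 + J) (t(Y, J) = -9 + (0 + J)/(J + 10) = -9 + J/(10 + J))
-73*Q + (t(-6, -8) - 1*7) = -73*28 + (2*(-45 - 4*(-8))/(10 - 8) - 1*7) = -2044 + (2*(-45 + 32)/2 - 7) = -2044 + (2*(1/2)*(-13) - 7) = -2044 + (-13 - 7) = -2044 - 20 = -2064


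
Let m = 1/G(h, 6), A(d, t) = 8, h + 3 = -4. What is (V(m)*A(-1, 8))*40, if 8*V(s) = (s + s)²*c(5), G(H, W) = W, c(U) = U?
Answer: 200/9 ≈ 22.222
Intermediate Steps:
h = -7 (h = -3 - 4 = -7)
m = ⅙ (m = 1/6 = ⅙ ≈ 0.16667)
V(s) = 5*s²/2 (V(s) = ((s + s)²*5)/8 = ((2*s)²*5)/8 = ((4*s²)*5)/8 = (20*s²)/8 = 5*s²/2)
(V(m)*A(-1, 8))*40 = ((5*(⅙)²/2)*8)*40 = (((5/2)*(1/36))*8)*40 = ((5/72)*8)*40 = (5/9)*40 = 200/9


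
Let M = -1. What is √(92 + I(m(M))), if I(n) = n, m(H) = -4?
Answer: 2*√22 ≈ 9.3808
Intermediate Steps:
√(92 + I(m(M))) = √(92 - 4) = √88 = 2*√22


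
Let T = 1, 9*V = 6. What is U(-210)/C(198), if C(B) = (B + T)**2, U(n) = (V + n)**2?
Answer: 394384/356409 ≈ 1.1065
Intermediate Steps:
V = 2/3 (V = (1/9)*6 = 2/3 ≈ 0.66667)
U(n) = (2/3 + n)**2
C(B) = (1 + B)**2 (C(B) = (B + 1)**2 = (1 + B)**2)
U(-210)/C(198) = ((2 + 3*(-210))**2/9)/((1 + 198)**2) = ((2 - 630)**2/9)/(199**2) = ((1/9)*(-628)**2)/39601 = ((1/9)*394384)*(1/39601) = (394384/9)*(1/39601) = 394384/356409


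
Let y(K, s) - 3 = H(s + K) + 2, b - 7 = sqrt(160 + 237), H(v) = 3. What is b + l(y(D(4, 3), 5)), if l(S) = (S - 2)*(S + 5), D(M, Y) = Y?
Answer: 85 + sqrt(397) ≈ 104.92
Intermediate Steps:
b = 7 + sqrt(397) (b = 7 + sqrt(160 + 237) = 7 + sqrt(397) ≈ 26.925)
y(K, s) = 8 (y(K, s) = 3 + (3 + 2) = 3 + 5 = 8)
l(S) = (-2 + S)*(5 + S)
b + l(y(D(4, 3), 5)) = (7 + sqrt(397)) + (-10 + 8**2 + 3*8) = (7 + sqrt(397)) + (-10 + 64 + 24) = (7 + sqrt(397)) + 78 = 85 + sqrt(397)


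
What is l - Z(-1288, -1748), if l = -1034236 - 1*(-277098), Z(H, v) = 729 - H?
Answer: -759155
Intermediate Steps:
l = -757138 (l = -1034236 + 277098 = -757138)
l - Z(-1288, -1748) = -757138 - (729 - 1*(-1288)) = -757138 - (729 + 1288) = -757138 - 1*2017 = -757138 - 2017 = -759155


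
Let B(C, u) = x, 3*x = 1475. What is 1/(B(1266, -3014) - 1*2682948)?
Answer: -3/8047369 ≈ -3.7279e-7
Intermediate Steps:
x = 1475/3 (x = (⅓)*1475 = 1475/3 ≈ 491.67)
B(C, u) = 1475/3
1/(B(1266, -3014) - 1*2682948) = 1/(1475/3 - 1*2682948) = 1/(1475/3 - 2682948) = 1/(-8047369/3) = -3/8047369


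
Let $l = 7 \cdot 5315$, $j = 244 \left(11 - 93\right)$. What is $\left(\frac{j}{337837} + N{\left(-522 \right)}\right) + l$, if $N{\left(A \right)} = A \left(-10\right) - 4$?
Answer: $\frac{14331363369}{337837} \approx 42421.0$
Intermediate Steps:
$j = -20008$ ($j = 244 \left(-82\right) = -20008$)
$l = 37205$
$N{\left(A \right)} = -4 - 10 A$ ($N{\left(A \right)} = - 10 A - 4 = -4 - 10 A$)
$\left(\frac{j}{337837} + N{\left(-522 \right)}\right) + l = \left(- \frac{20008}{337837} - -5216\right) + 37205 = \left(\left(-20008\right) \frac{1}{337837} + \left(-4 + 5220\right)\right) + 37205 = \left(- \frac{20008}{337837} + 5216\right) + 37205 = \frac{1762137784}{337837} + 37205 = \frac{14331363369}{337837}$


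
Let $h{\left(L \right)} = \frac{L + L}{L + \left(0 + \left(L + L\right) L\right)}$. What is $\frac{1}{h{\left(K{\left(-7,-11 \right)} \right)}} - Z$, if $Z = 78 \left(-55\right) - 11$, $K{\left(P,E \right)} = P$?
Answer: $\frac{8589}{2} \approx 4294.5$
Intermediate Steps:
$h{\left(L \right)} = \frac{2 L}{L + 2 L^{2}}$ ($h{\left(L \right)} = \frac{2 L}{L + \left(0 + 2 L L\right)} = \frac{2 L}{L + \left(0 + 2 L^{2}\right)} = \frac{2 L}{L + 2 L^{2}}$)
$Z = -4301$ ($Z = -4290 - 11 = -4301$)
$\frac{1}{h{\left(K{\left(-7,-11 \right)} \right)}} - Z = \frac{1}{2 \frac{1}{1 + 2 \left(-7\right)}} - -4301 = \frac{1}{2 \frac{1}{1 - 14}} + 4301 = \frac{1}{2 \frac{1}{-13}} + 4301 = \frac{1}{2 \left(- \frac{1}{13}\right)} + 4301 = \frac{1}{- \frac{2}{13}} + 4301 = - \frac{13}{2} + 4301 = \frac{8589}{2}$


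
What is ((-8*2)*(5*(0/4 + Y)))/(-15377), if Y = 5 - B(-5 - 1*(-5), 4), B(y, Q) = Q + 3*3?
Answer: -640/15377 ≈ -0.041621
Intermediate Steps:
B(y, Q) = 9 + Q (B(y, Q) = Q + 9 = 9 + Q)
Y = -8 (Y = 5 - (9 + 4) = 5 - 1*13 = 5 - 13 = -8)
((-8*2)*(5*(0/4 + Y)))/(-15377) = ((-8*2)*(5*(0/4 - 8)))/(-15377) = -80*(0*(¼) - 8)*(-1/15377) = -80*(0 - 8)*(-1/15377) = -80*(-8)*(-1/15377) = -16*(-40)*(-1/15377) = 640*(-1/15377) = -640/15377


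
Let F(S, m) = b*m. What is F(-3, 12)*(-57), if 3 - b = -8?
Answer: -7524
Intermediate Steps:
b = 11 (b = 3 - 1*(-8) = 3 + 8 = 11)
F(S, m) = 11*m
F(-3, 12)*(-57) = (11*12)*(-57) = 132*(-57) = -7524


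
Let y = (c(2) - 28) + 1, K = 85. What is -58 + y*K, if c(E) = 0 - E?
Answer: -2523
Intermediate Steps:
c(E) = -E
y = -29 (y = (-1*2 - 28) + 1 = (-2 - 28) + 1 = -30 + 1 = -29)
-58 + y*K = -58 - 29*85 = -58 - 2465 = -2523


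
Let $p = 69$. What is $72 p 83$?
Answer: $412344$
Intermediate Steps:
$72 p 83 = 72 \cdot 69 \cdot 83 = 4968 \cdot 83 = 412344$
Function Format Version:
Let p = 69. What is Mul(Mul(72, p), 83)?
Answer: 412344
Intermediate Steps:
Mul(Mul(72, p), 83) = Mul(Mul(72, 69), 83) = Mul(4968, 83) = 412344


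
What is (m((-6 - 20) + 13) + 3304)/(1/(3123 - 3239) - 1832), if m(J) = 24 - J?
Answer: -387556/212513 ≈ -1.8237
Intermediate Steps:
(m((-6 - 20) + 13) + 3304)/(1/(3123 - 3239) - 1832) = ((24 - ((-6 - 20) + 13)) + 3304)/(1/(3123 - 3239) - 1832) = ((24 - (-26 + 13)) + 3304)/(1/(-116) - 1832) = ((24 - 1*(-13)) + 3304)/(-1/116 - 1832) = ((24 + 13) + 3304)/(-212513/116) = (37 + 3304)*(-116/212513) = 3341*(-116/212513) = -387556/212513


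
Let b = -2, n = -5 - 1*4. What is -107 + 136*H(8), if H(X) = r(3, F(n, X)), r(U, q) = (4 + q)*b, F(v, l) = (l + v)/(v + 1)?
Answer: -1229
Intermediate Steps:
n = -9 (n = -5 - 4 = -9)
F(v, l) = (l + v)/(1 + v)
r(U, q) = -8 - 2*q (r(U, q) = (4 + q)*(-2) = -8 - 2*q)
H(X) = -41/4 + X/4 (H(X) = -8 - 2*(X - 9)/(1 - 9) = -8 - 2*(-9 + X)/(-8) = -8 - (-1)*(-9 + X)/4 = -8 - 2*(9/8 - X/8) = -8 + (-9/4 + X/4) = -41/4 + X/4)
-107 + 136*H(8) = -107 + 136*(-41/4 + (1/4)*8) = -107 + 136*(-41/4 + 2) = -107 + 136*(-33/4) = -107 - 1122 = -1229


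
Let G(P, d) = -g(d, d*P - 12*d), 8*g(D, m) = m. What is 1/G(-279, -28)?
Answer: -2/2037 ≈ -0.00098184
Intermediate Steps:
g(D, m) = m/8
G(P, d) = 3*d/2 - P*d/8 (G(P, d) = -(d*P - 12*d)/8 = -(P*d - 12*d)/8 = -(-12*d + P*d)/8 = -(-3*d/2 + P*d/8) = 3*d/2 - P*d/8)
1/G(-279, -28) = 1/((1/8)*(-28)*(12 - 1*(-279))) = 1/((1/8)*(-28)*(12 + 279)) = 1/((1/8)*(-28)*291) = 1/(-2037/2) = -2/2037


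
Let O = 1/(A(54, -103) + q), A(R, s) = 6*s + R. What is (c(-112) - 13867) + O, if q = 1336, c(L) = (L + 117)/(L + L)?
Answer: -599499053/43232 ≈ -13867.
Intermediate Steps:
c(L) = (117 + L)/(2*L) (c(L) = (117 + L)/((2*L)) = (117 + L)*(1/(2*L)) = (117 + L)/(2*L))
A(R, s) = R + 6*s
O = 1/772 (O = 1/((54 + 6*(-103)) + 1336) = 1/((54 - 618) + 1336) = 1/(-564 + 1336) = 1/772 ≈ 0.0012953)
(c(-112) - 13867) + O = ((1/2)*(117 - 112)/(-112) - 13867) + 1/772 = ((1/2)*(-1/112)*5 - 13867) + 1/772 = (-5/224 - 13867) + 1/772 = -3106213/224 + 1/772 = -599499053/43232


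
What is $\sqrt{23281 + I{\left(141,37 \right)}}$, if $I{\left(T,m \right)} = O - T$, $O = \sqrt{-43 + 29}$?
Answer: $\sqrt{23140 + i \sqrt{14}} \approx 152.12 + 0.012 i$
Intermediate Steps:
$O = i \sqrt{14}$ ($O = \sqrt{-14} = i \sqrt{14} \approx 3.7417 i$)
$I{\left(T,m \right)} = - T + i \sqrt{14}$ ($I{\left(T,m \right)} = i \sqrt{14} - T = - T + i \sqrt{14}$)
$\sqrt{23281 + I{\left(141,37 \right)}} = \sqrt{23281 + \left(\left(-1\right) 141 + i \sqrt{14}\right)} = \sqrt{23281 - \left(141 - i \sqrt{14}\right)} = \sqrt{23140 + i \sqrt{14}}$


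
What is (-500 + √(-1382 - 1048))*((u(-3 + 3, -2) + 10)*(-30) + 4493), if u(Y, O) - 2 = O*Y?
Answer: -2066500 + 37197*I*√30 ≈ -2.0665e+6 + 2.0374e+5*I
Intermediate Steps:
u(Y, O) = 2 + O*Y
(-500 + √(-1382 - 1048))*((u(-3 + 3, -2) + 10)*(-30) + 4493) = (-500 + √(-1382 - 1048))*(((2 - 2*(-3 + 3)) + 10)*(-30) + 4493) = (-500 + √(-2430))*(((2 - 2*0) + 10)*(-30) + 4493) = (-500 + 9*I*√30)*(((2 + 0) + 10)*(-30) + 4493) = (-500 + 9*I*√30)*((2 + 10)*(-30) + 4493) = (-500 + 9*I*√30)*(12*(-30) + 4493) = (-500 + 9*I*√30)*(-360 + 4493) = (-500 + 9*I*√30)*4133 = -2066500 + 37197*I*√30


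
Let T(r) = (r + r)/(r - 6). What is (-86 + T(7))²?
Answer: 5184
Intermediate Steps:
T(r) = 2*r/(-6 + r) (T(r) = (2*r)/(-6 + r) = 2*r/(-6 + r))
(-86 + T(7))² = (-86 + 2*7/(-6 + 7))² = (-86 + 2*7/1)² = (-86 + 2*7*1)² = (-86 + 14)² = (-72)² = 5184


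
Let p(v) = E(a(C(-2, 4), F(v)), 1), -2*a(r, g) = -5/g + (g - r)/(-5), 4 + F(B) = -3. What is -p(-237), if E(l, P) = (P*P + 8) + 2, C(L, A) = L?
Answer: -11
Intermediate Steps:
F(B) = -7 (F(B) = -4 - 3 = -7)
a(r, g) = -r/10 + g/10 + 5/(2*g) (a(r, g) = -(-5/g + (g - r)/(-5))/2 = -(-5/g + (g - r)*(-⅕))/2 = -(-5/g + (-g/5 + r/5))/2 = -(-5/g - g/5 + r/5)/2 = -r/10 + g/10 + 5/(2*g))
E(l, P) = 10 + P² (E(l, P) = (P² + 8) + 2 = (8 + P²) + 2 = 10 + P²)
p(v) = 11 (p(v) = 10 + 1² = 10 + 1 = 11)
-p(-237) = -1*11 = -11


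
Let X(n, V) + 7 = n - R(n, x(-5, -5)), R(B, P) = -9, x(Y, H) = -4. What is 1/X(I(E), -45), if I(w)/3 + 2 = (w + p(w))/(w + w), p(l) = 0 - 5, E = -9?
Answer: -⅗ ≈ -0.60000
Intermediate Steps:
p(l) = -5
I(w) = -6 + 3*(-5 + w)/(2*w) (I(w) = -6 + 3*((w - 5)/(w + w)) = -6 + 3*((-5 + w)/((2*w))) = -6 + 3*((-5 + w)*(1/(2*w))) = -6 + 3*((-5 + w)/(2*w)) = -6 + 3*(-5 + w)/(2*w))
X(n, V) = 2 + n (X(n, V) = -7 + (n - 1*(-9)) = -7 + (n + 9) = -7 + (9 + n) = 2 + n)
1/X(I(E), -45) = 1/(2 + (3/2)*(-5 - 3*(-9))/(-9)) = 1/(2 + (3/2)*(-⅑)*(-5 + 27)) = 1/(2 + (3/2)*(-⅑)*22) = 1/(2 - 11/3) = 1/(-5/3) = -⅗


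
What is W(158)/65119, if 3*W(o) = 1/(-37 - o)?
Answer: -1/38094615 ≈ -2.6250e-8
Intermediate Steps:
W(o) = 1/(3*(-37 - o))
W(158)/65119 = -1/(111 + 3*158)/65119 = -1/(111 + 474)*(1/65119) = -1/585*(1/65119) = -1*1/585*(1/65119) = -1/585*1/65119 = -1/38094615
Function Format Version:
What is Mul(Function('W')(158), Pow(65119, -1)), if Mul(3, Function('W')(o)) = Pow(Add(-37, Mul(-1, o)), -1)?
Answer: Rational(-1, 38094615) ≈ -2.6250e-8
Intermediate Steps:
Function('W')(o) = Mul(Rational(1, 3), Pow(Add(-37, Mul(-1, o)), -1))
Mul(Function('W')(158), Pow(65119, -1)) = Mul(Mul(-1, Pow(Add(111, Mul(3, 158)), -1)), Pow(65119, -1)) = Mul(Mul(-1, Pow(Add(111, 474), -1)), Rational(1, 65119)) = Mul(Mul(-1, Pow(585, -1)), Rational(1, 65119)) = Mul(Mul(-1, Rational(1, 585)), Rational(1, 65119)) = Mul(Rational(-1, 585), Rational(1, 65119)) = Rational(-1, 38094615)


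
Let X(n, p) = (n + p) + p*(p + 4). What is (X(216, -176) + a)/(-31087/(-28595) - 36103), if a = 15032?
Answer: -92615120/73738157 ≈ -1.2560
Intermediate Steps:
X(n, p) = n + p + p*(4 + p) (X(n, p) = (n + p) + p*(4 + p) = n + p + p*(4 + p))
(X(216, -176) + a)/(-31087/(-28595) - 36103) = ((216 + (-176)² + 5*(-176)) + 15032)/(-31087/(-28595) - 36103) = ((216 + 30976 - 880) + 15032)/(-31087*(-1/28595) - 36103) = (30312 + 15032)/(4441/4085 - 36103) = 45344/(-147476314/4085) = 45344*(-4085/147476314) = -92615120/73738157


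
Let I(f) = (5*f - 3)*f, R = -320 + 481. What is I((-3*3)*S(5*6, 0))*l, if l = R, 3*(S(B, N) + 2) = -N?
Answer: 252126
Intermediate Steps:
S(B, N) = -2 - N/3 (S(B, N) = -2 + (-N)/3 = -2 - N/3)
R = 161
l = 161
I(f) = f*(-3 + 5*f) (I(f) = (-3 + 5*f)*f = f*(-3 + 5*f))
I((-3*3)*S(5*6, 0))*l = (((-3*3)*(-2 - 1/3*0))*(-3 + 5*((-3*3)*(-2 - 1/3*0))))*161 = ((-9*(-2 + 0))*(-3 + 5*(-9*(-2 + 0))))*161 = ((-9*(-2))*(-3 + 5*(-9*(-2))))*161 = (18*(-3 + 5*18))*161 = (18*(-3 + 90))*161 = (18*87)*161 = 1566*161 = 252126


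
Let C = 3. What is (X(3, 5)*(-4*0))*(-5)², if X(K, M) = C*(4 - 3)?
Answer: 0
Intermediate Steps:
X(K, M) = 3 (X(K, M) = 3*(4 - 3) = 3*1 = 3)
(X(3, 5)*(-4*0))*(-5)² = (3*(-4*0))*(-5)² = (3*0)*25 = 0*25 = 0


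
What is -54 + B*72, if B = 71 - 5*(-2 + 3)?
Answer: 4698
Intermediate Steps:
B = 66 (B = 71 - 5*1 = 71 - 5 = 66)
-54 + B*72 = -54 + 66*72 = -54 + 4752 = 4698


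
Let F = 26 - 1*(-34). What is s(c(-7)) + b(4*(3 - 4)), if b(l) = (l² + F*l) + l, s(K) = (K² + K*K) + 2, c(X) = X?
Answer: -128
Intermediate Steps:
F = 60 (F = 26 + 34 = 60)
s(K) = 2 + 2*K² (s(K) = (K² + K²) + 2 = 2*K² + 2 = 2 + 2*K²)
b(l) = l² + 61*l (b(l) = (l² + 60*l) + l = l² + 61*l)
s(c(-7)) + b(4*(3 - 4)) = (2 + 2*(-7)²) + (4*(3 - 4))*(61 + 4*(3 - 4)) = (2 + 2*49) + (4*(-1))*(61 + 4*(-1)) = (2 + 98) - 4*(61 - 4) = 100 - 4*57 = 100 - 228 = -128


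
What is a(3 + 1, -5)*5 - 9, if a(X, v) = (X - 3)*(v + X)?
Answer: -14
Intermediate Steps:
a(X, v) = (-3 + X)*(X + v)
a(3 + 1, -5)*5 - 9 = ((3 + 1)² - 3*(3 + 1) - 3*(-5) + (3 + 1)*(-5))*5 - 9 = (4² - 3*4 + 15 + 4*(-5))*5 - 9 = (16 - 12 + 15 - 20)*5 - 9 = -1*5 - 9 = -5 - 9 = -14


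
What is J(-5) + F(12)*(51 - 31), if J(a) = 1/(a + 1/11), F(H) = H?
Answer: 12949/54 ≈ 239.80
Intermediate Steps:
J(a) = 1/(1/11 + a) (J(a) = 1/(a + 1/11) = 1/(1/11 + a))
J(-5) + F(12)*(51 - 31) = 11/(1 + 11*(-5)) + 12*(51 - 31) = 11/(1 - 55) + 12*20 = 11/(-54) + 240 = 11*(-1/54) + 240 = -11/54 + 240 = 12949/54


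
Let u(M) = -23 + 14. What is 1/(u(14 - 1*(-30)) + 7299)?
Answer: 1/7290 ≈ 0.00013717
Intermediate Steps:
u(M) = -9
1/(u(14 - 1*(-30)) + 7299) = 1/(-9 + 7299) = 1/7290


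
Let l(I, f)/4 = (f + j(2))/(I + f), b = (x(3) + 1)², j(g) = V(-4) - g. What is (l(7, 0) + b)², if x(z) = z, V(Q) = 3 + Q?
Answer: 10000/49 ≈ 204.08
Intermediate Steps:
j(g) = -1 - g (j(g) = (3 - 4) - g = -1 - g)
b = 16 (b = (3 + 1)² = 4² = 16)
l(I, f) = 4*(-3 + f)/(I + f) (l(I, f) = 4*((f + (-1 - 1*2))/(I + f)) = 4*((f + (-1 - 2))/(I + f)) = 4*((f - 3)/(I + f)) = 4*((-3 + f)/(I + f)) = 4*(-3 + f)/(I + f))
(l(7, 0) + b)² = (4*(-3 + 0)/(7 + 0) + 16)² = (4*(-3)/7 + 16)² = (4*(⅐)*(-3) + 16)² = (-12/7 + 16)² = (100/7)² = 10000/49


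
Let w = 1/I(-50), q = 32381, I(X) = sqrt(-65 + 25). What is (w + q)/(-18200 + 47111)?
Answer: 32381/28911 - I*sqrt(10)/578220 ≈ 1.12 - 5.469e-6*I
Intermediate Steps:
I(X) = 2*I*sqrt(10) (I(X) = sqrt(-40) = 2*I*sqrt(10))
w = -I*sqrt(10)/20 (w = 1/(2*I*sqrt(10)) = -I*sqrt(10)/20 ≈ -0.15811*I)
(w + q)/(-18200 + 47111) = (-I*sqrt(10)/20 + 32381)/(-18200 + 47111) = (32381 - I*sqrt(10)/20)/28911 = (32381 - I*sqrt(10)/20)*(1/28911) = 32381/28911 - I*sqrt(10)/578220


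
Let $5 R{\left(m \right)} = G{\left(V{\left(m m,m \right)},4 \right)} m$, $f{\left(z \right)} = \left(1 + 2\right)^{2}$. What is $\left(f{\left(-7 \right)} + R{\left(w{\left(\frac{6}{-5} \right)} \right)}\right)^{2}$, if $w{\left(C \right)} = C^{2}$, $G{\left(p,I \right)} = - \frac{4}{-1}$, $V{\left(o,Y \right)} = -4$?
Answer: $\frac{1610361}{15625} \approx 103.06$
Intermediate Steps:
$G{\left(p,I \right)} = 4$ ($G{\left(p,I \right)} = \left(-4\right) \left(-1\right) = 4$)
$f{\left(z \right)} = 9$ ($f{\left(z \right)} = 3^{2} = 9$)
$R{\left(m \right)} = \frac{4 m}{5}$
$\left(f{\left(-7 \right)} + R{\left(w{\left(\frac{6}{-5} \right)} \right)}\right)^{2} = \left(9 + \frac{4 \left(\frac{6}{-5}\right)^{2}}{5}\right)^{2} = \left(9 + \frac{4 \left(6 \left(- \frac{1}{5}\right)\right)^{2}}{5}\right)^{2} = \left(9 + \frac{4 \left(- \frac{6}{5}\right)^{2}}{5}\right)^{2} = \left(9 + \frac{4}{5} \cdot \frac{36}{25}\right)^{2} = \left(9 + \frac{144}{125}\right)^{2} = \left(\frac{1269}{125}\right)^{2} = \frac{1610361}{15625}$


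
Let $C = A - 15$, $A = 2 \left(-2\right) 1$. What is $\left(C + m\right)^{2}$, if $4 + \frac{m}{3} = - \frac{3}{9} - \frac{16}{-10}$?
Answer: $\frac{18496}{25} \approx 739.84$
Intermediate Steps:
$A = -4$ ($A = \left(-4\right) 1 = -4$)
$C = -19$ ($C = -4 - 15 = -19$)
$m = - \frac{41}{5}$ ($m = -12 + 3 \left(- \frac{3}{9} - \frac{16}{-10}\right) = -12 + 3 \left(\left(-3\right) \frac{1}{9} - - \frac{8}{5}\right) = -12 + 3 \left(- \frac{1}{3} + \frac{8}{5}\right) = -12 + 3 \cdot \frac{19}{15} = -12 + \frac{19}{5} = - \frac{41}{5} \approx -8.2$)
$\left(C + m\right)^{2} = \left(-19 - \frac{41}{5}\right)^{2} = \left(- \frac{136}{5}\right)^{2} = \frac{18496}{25}$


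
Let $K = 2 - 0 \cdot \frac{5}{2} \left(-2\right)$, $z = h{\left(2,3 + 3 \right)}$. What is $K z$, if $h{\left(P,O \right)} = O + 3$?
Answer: $18$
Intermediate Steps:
$h{\left(P,O \right)} = 3 + O$
$z = 9$ ($z = 3 + \left(3 + 3\right) = 3 + 6 = 9$)
$K = 2$ ($K = 2 - 0 \cdot 5 \cdot \frac{1}{2} \left(-2\right) = 2 - 0 \cdot \frac{5}{2} \left(-2\right) = 2 - 0 \left(-2\right) = 2 - 0 = 2 + 0 = 2$)
$K z = 2 \cdot 9 = 18$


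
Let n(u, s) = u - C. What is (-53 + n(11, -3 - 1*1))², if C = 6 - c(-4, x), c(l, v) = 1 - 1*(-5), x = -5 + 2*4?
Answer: 1764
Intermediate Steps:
x = 3 (x = -5 + 8 = 3)
c(l, v) = 6 (c(l, v) = 1 + 5 = 6)
C = 0 (C = 6 - 1*6 = 6 - 6 = 0)
n(u, s) = u (n(u, s) = u - 1*0 = u + 0 = u)
(-53 + n(11, -3 - 1*1))² = (-53 + 11)² = (-42)² = 1764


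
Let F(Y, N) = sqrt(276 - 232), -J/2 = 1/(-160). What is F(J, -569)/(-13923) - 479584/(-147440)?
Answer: 29974/9215 - 2*sqrt(11)/13923 ≈ 3.2523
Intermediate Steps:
J = 1/80 (J = -2/(-160) = -2*(-1/160) = 1/80 ≈ 0.012500)
F(Y, N) = 2*sqrt(11) (F(Y, N) = sqrt(44) = 2*sqrt(11))
F(J, -569)/(-13923) - 479584/(-147440) = (2*sqrt(11))/(-13923) - 479584/(-147440) = (2*sqrt(11))*(-1/13923) - 479584*(-1/147440) = -2*sqrt(11)/13923 + 29974/9215 = 29974/9215 - 2*sqrt(11)/13923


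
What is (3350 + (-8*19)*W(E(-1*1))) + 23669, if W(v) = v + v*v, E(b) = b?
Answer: 27019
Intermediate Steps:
W(v) = v + v**2
(3350 + (-8*19)*W(E(-1*1))) + 23669 = (3350 + (-8*19)*((-1*1)*(1 - 1*1))) + 23669 = (3350 - (-152)*(1 - 1)) + 23669 = (3350 - (-152)*0) + 23669 = (3350 - 152*0) + 23669 = (3350 + 0) + 23669 = 3350 + 23669 = 27019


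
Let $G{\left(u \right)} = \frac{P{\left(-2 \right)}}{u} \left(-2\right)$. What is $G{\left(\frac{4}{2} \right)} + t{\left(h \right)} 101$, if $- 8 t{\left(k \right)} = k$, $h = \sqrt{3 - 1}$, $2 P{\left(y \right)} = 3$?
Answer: $- \frac{3}{2} - \frac{101 \sqrt{2}}{8} \approx -19.354$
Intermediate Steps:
$P{\left(y \right)} = \frac{3}{2}$ ($P{\left(y \right)} = \frac{1}{2} \cdot 3 = \frac{3}{2}$)
$h = \sqrt{2} \approx 1.4142$
$t{\left(k \right)} = - \frac{k}{8}$
$G{\left(u \right)} = - \frac{3}{u}$ ($G{\left(u \right)} = \frac{3}{2 u} \left(-2\right) = - \frac{3}{u}$)
$G{\left(\frac{4}{2} \right)} + t{\left(h \right)} 101 = - \frac{3}{4 \cdot \frac{1}{2}} + - \frac{\sqrt{2}}{8} \cdot 101 = - \frac{3}{4 \cdot \frac{1}{2}} - \frac{101 \sqrt{2}}{8} = - \frac{3}{2} - \frac{101 \sqrt{2}}{8}$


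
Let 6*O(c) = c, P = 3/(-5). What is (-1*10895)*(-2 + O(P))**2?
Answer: -960939/20 ≈ -48047.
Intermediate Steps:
P = -3/5 (P = 3*(-1/5) = -3/5 ≈ -0.60000)
O(c) = c/6
(-1*10895)*(-2 + O(P))**2 = (-1*10895)*(-2 + (1/6)*(-3/5))**2 = -10895*(-2 - 1/10)**2 = -10895*(-21/10)**2 = -10895*441/100 = -960939/20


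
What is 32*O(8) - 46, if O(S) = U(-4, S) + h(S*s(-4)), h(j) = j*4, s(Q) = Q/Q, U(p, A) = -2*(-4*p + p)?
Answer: 210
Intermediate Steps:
U(p, A) = 6*p (U(p, A) = -(-6)*p = 6*p)
s(Q) = 1
h(j) = 4*j
O(S) = -24 + 4*S (O(S) = 6*(-4) + 4*(S*1) = -24 + 4*S)
32*O(8) - 46 = 32*(-24 + 4*8) - 46 = 32*(-24 + 32) - 46 = 32*8 - 46 = 256 - 46 = 210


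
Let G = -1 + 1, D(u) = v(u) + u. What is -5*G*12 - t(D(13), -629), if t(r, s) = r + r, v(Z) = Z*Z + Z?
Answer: -390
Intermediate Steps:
v(Z) = Z + Z² (v(Z) = Z² + Z = Z + Z²)
D(u) = u + u*(1 + u) (D(u) = u*(1 + u) + u = u + u*(1 + u))
t(r, s) = 2*r
G = 0
-5*G*12 - t(D(13), -629) = -5*0*12 - 2*13*(2 + 13) = 0*12 - 2*13*15 = 0 - 2*195 = 0 - 1*390 = 0 - 390 = -390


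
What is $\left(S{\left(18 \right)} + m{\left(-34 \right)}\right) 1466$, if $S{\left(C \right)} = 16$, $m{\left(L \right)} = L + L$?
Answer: $-76232$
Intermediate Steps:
$m{\left(L \right)} = 2 L$
$\left(S{\left(18 \right)} + m{\left(-34 \right)}\right) 1466 = \left(16 + 2 \left(-34\right)\right) 1466 = \left(16 - 68\right) 1466 = \left(-52\right) 1466 = -76232$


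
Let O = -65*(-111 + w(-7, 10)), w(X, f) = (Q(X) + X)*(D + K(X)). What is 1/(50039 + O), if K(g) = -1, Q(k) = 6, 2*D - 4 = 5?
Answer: 2/114963 ≈ 1.7397e-5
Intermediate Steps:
D = 9/2 (D = 2 + (½)*5 = 2 + 5/2 = 9/2 ≈ 4.5000)
w(X, f) = 21 + 7*X/2 (w(X, f) = (6 + X)*(9/2 - 1) = (6 + X)*(7/2) = 21 + 7*X/2)
O = 14885/2 (O = -65*(-111 + (21 + (7/2)*(-7))) = -65*(-111 + (21 - 49/2)) = -65*(-111 - 7/2) = -65*(-229/2) = 14885/2 ≈ 7442.5)
1/(50039 + O) = 1/(50039 + 14885/2) = 1/(114963/2) = 2/114963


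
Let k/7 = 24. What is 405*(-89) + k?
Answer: -35877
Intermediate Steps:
k = 168 (k = 7*24 = 168)
405*(-89) + k = 405*(-89) + 168 = -36045 + 168 = -35877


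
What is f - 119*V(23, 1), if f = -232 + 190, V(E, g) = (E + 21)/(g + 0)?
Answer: -5278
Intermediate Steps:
V(E, g) = (21 + E)/g
f = -42
f - 119*V(23, 1) = -42 - 119*(21 + 23)/1 = -42 - 119*44 = -42 - 5236 = -5278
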